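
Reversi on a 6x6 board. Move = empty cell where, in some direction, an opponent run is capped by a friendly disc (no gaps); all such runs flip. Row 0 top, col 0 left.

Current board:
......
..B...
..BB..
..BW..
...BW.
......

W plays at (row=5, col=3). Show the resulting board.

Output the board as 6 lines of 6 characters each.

Answer: ......
..B...
..BB..
..BW..
...WW.
...W..

Derivation:
Place W at (5,3); scan 8 dirs for brackets.
Dir NW: first cell '.' (not opp) -> no flip
Dir N: opp run (4,3) capped by W -> flip
Dir NE: first cell 'W' (not opp) -> no flip
Dir W: first cell '.' (not opp) -> no flip
Dir E: first cell '.' (not opp) -> no flip
Dir SW: edge -> no flip
Dir S: edge -> no flip
Dir SE: edge -> no flip
All flips: (4,3)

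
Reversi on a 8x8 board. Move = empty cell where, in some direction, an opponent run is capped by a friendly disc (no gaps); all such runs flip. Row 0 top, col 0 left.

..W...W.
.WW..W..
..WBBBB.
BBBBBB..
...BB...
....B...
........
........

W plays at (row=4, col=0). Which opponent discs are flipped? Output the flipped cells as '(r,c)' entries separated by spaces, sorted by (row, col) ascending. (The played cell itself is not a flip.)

Dir NW: edge -> no flip
Dir N: opp run (3,0), next='.' -> no flip
Dir NE: opp run (3,1) capped by W -> flip
Dir W: edge -> no flip
Dir E: first cell '.' (not opp) -> no flip
Dir SW: edge -> no flip
Dir S: first cell '.' (not opp) -> no flip
Dir SE: first cell '.' (not opp) -> no flip

Answer: (3,1)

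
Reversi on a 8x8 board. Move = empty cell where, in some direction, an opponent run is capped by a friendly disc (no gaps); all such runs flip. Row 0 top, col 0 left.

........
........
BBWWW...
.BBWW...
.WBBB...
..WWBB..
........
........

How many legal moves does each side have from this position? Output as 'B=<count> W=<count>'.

Answer: B=14 W=9

Derivation:
-- B to move --
(1,1): flips 2 -> legal
(1,2): flips 1 -> legal
(1,3): flips 3 -> legal
(1,4): flips 3 -> legal
(1,5): flips 2 -> legal
(2,5): flips 4 -> legal
(3,0): no bracket -> illegal
(3,5): flips 2 -> legal
(4,0): flips 1 -> legal
(4,5): no bracket -> illegal
(5,0): flips 1 -> legal
(5,1): flips 3 -> legal
(6,1): flips 1 -> legal
(6,2): flips 2 -> legal
(6,3): flips 1 -> legal
(6,4): flips 1 -> legal
B mobility = 14
-- W to move --
(1,0): no bracket -> illegal
(1,1): flips 2 -> legal
(1,2): no bracket -> illegal
(3,0): flips 2 -> legal
(3,5): flips 1 -> legal
(4,0): flips 1 -> legal
(4,5): flips 3 -> legal
(4,6): no bracket -> illegal
(5,1): flips 1 -> legal
(5,6): flips 2 -> legal
(6,3): no bracket -> illegal
(6,4): flips 2 -> legal
(6,5): no bracket -> illegal
(6,6): flips 2 -> legal
W mobility = 9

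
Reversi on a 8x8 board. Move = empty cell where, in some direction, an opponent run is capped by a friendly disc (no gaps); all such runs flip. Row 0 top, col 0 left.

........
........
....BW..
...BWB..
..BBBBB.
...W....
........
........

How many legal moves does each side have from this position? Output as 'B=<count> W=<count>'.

-- B to move --
(1,4): no bracket -> illegal
(1,5): flips 1 -> legal
(1,6): flips 2 -> legal
(2,3): flips 1 -> legal
(2,6): flips 1 -> legal
(3,6): no bracket -> illegal
(5,2): no bracket -> illegal
(5,4): no bracket -> illegal
(6,2): flips 1 -> legal
(6,3): flips 1 -> legal
(6,4): flips 1 -> legal
B mobility = 7
-- W to move --
(1,3): no bracket -> illegal
(1,4): flips 1 -> legal
(1,5): no bracket -> illegal
(2,2): no bracket -> illegal
(2,3): flips 3 -> legal
(2,6): flips 2 -> legal
(3,1): flips 1 -> legal
(3,2): flips 1 -> legal
(3,6): flips 1 -> legal
(3,7): no bracket -> illegal
(4,1): no bracket -> illegal
(4,7): no bracket -> illegal
(5,1): no bracket -> illegal
(5,2): flips 1 -> legal
(5,4): flips 1 -> legal
(5,5): flips 2 -> legal
(5,6): flips 1 -> legal
(5,7): no bracket -> illegal
W mobility = 10

Answer: B=7 W=10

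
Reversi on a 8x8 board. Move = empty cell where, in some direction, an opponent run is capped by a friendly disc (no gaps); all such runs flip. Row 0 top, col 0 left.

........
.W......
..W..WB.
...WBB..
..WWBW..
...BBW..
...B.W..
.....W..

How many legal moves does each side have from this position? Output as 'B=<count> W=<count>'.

-- B to move --
(0,0): flips 3 -> legal
(0,1): no bracket -> illegal
(0,2): no bracket -> illegal
(1,0): no bracket -> illegal
(1,2): no bracket -> illegal
(1,3): no bracket -> illegal
(1,4): no bracket -> illegal
(1,5): flips 1 -> legal
(1,6): flips 1 -> legal
(2,0): no bracket -> illegal
(2,1): no bracket -> illegal
(2,3): flips 2 -> legal
(2,4): flips 1 -> legal
(3,1): flips 1 -> legal
(3,2): flips 2 -> legal
(3,6): flips 1 -> legal
(4,1): flips 2 -> legal
(4,6): flips 1 -> legal
(5,1): no bracket -> illegal
(5,2): flips 1 -> legal
(5,6): flips 2 -> legal
(6,4): no bracket -> illegal
(6,6): flips 1 -> legal
(7,4): no bracket -> illegal
(7,6): flips 1 -> legal
B mobility = 14
-- W to move --
(1,5): no bracket -> illegal
(1,6): no bracket -> illegal
(1,7): no bracket -> illegal
(2,3): flips 1 -> legal
(2,4): no bracket -> illegal
(2,7): flips 1 -> legal
(3,6): flips 2 -> legal
(3,7): no bracket -> illegal
(4,6): no bracket -> illegal
(5,2): flips 2 -> legal
(6,2): no bracket -> illegal
(6,4): flips 1 -> legal
(7,2): flips 2 -> legal
(7,3): flips 2 -> legal
(7,4): no bracket -> illegal
W mobility = 7

Answer: B=14 W=7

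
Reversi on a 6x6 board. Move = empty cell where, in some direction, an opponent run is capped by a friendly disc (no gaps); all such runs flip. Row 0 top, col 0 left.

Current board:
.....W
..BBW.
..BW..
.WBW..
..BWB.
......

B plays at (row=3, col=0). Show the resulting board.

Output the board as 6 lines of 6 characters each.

Answer: .....W
..BBW.
..BW..
BBBW..
..BWB.
......

Derivation:
Place B at (3,0); scan 8 dirs for brackets.
Dir NW: edge -> no flip
Dir N: first cell '.' (not opp) -> no flip
Dir NE: first cell '.' (not opp) -> no flip
Dir W: edge -> no flip
Dir E: opp run (3,1) capped by B -> flip
Dir SW: edge -> no flip
Dir S: first cell '.' (not opp) -> no flip
Dir SE: first cell '.' (not opp) -> no flip
All flips: (3,1)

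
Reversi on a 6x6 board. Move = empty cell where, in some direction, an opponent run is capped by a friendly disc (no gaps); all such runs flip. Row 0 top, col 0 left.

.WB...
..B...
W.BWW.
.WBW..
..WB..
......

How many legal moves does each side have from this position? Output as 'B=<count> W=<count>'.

-- B to move --
(0,0): flips 1 -> legal
(1,0): no bracket -> illegal
(1,1): no bracket -> illegal
(1,3): flips 2 -> legal
(1,4): flips 1 -> legal
(1,5): no bracket -> illegal
(2,1): no bracket -> illegal
(2,5): flips 2 -> legal
(3,0): flips 1 -> legal
(3,4): flips 2 -> legal
(3,5): no bracket -> illegal
(4,0): flips 1 -> legal
(4,1): flips 1 -> legal
(4,4): flips 1 -> legal
(5,1): no bracket -> illegal
(5,2): flips 1 -> legal
(5,3): no bracket -> illegal
B mobility = 10
-- W to move --
(0,3): flips 1 -> legal
(1,1): flips 1 -> legal
(1,3): flips 1 -> legal
(2,1): flips 1 -> legal
(3,4): no bracket -> illegal
(4,1): flips 1 -> legal
(4,4): flips 1 -> legal
(5,2): no bracket -> illegal
(5,3): flips 1 -> legal
(5,4): no bracket -> illegal
W mobility = 7

Answer: B=10 W=7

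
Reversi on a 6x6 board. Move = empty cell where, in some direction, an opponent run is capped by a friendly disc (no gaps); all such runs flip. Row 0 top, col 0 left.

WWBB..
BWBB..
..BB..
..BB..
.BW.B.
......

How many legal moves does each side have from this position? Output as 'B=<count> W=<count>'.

-- B to move --
(2,0): flips 1 -> legal
(2,1): no bracket -> illegal
(3,1): no bracket -> illegal
(4,3): flips 1 -> legal
(5,1): flips 1 -> legal
(5,2): flips 1 -> legal
(5,3): no bracket -> illegal
B mobility = 4
-- W to move --
(0,4): flips 2 -> legal
(1,4): flips 2 -> legal
(2,0): flips 1 -> legal
(2,1): no bracket -> illegal
(2,4): flips 1 -> legal
(3,0): no bracket -> illegal
(3,1): no bracket -> illegal
(3,4): flips 2 -> legal
(3,5): no bracket -> illegal
(4,0): flips 1 -> legal
(4,3): no bracket -> illegal
(4,5): no bracket -> illegal
(5,0): no bracket -> illegal
(5,1): no bracket -> illegal
(5,2): no bracket -> illegal
(5,3): no bracket -> illegal
(5,4): no bracket -> illegal
(5,5): flips 3 -> legal
W mobility = 7

Answer: B=4 W=7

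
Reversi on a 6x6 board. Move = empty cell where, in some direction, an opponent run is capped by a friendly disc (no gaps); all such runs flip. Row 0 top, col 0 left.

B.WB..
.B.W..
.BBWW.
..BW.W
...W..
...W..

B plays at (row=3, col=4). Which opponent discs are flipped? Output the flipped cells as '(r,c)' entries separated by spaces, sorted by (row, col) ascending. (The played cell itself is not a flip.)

Answer: (3,3)

Derivation:
Dir NW: opp run (2,3), next='.' -> no flip
Dir N: opp run (2,4), next='.' -> no flip
Dir NE: first cell '.' (not opp) -> no flip
Dir W: opp run (3,3) capped by B -> flip
Dir E: opp run (3,5), next=edge -> no flip
Dir SW: opp run (4,3), next='.' -> no flip
Dir S: first cell '.' (not opp) -> no flip
Dir SE: first cell '.' (not opp) -> no flip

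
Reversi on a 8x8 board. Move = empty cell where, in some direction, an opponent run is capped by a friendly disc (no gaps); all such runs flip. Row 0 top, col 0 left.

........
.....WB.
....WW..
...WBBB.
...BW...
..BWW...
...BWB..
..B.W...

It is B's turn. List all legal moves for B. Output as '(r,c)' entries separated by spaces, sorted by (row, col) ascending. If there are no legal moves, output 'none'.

Answer: (0,5) (1,3) (1,4) (2,3) (3,2) (4,5) (5,5) (6,2)

Derivation:
(0,4): no bracket -> illegal
(0,5): flips 2 -> legal
(0,6): no bracket -> illegal
(1,3): flips 1 -> legal
(1,4): flips 3 -> legal
(2,2): no bracket -> illegal
(2,3): flips 1 -> legal
(2,6): no bracket -> illegal
(3,2): flips 1 -> legal
(4,2): no bracket -> illegal
(4,5): flips 2 -> legal
(5,5): flips 2 -> legal
(6,2): flips 2 -> legal
(7,3): no bracket -> illegal
(7,5): no bracket -> illegal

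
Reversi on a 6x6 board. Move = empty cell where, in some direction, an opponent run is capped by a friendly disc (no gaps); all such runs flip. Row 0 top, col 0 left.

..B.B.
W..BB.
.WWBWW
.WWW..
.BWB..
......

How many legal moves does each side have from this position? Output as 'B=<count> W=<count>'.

-- B to move --
(0,0): no bracket -> illegal
(0,1): no bracket -> illegal
(1,1): flips 2 -> legal
(1,2): no bracket -> illegal
(1,5): no bracket -> illegal
(2,0): flips 2 -> legal
(3,0): no bracket -> illegal
(3,4): flips 1 -> legal
(3,5): flips 1 -> legal
(4,0): flips 2 -> legal
(4,4): no bracket -> illegal
(5,1): no bracket -> illegal
(5,2): no bracket -> illegal
(5,3): no bracket -> illegal
B mobility = 5
-- W to move --
(0,1): no bracket -> illegal
(0,3): flips 3 -> legal
(0,5): flips 2 -> legal
(1,1): no bracket -> illegal
(1,2): no bracket -> illegal
(1,5): no bracket -> illegal
(3,0): no bracket -> illegal
(3,4): no bracket -> illegal
(4,0): flips 1 -> legal
(4,4): flips 1 -> legal
(5,0): flips 1 -> legal
(5,1): flips 1 -> legal
(5,2): no bracket -> illegal
(5,3): flips 1 -> legal
(5,4): flips 1 -> legal
W mobility = 8

Answer: B=5 W=8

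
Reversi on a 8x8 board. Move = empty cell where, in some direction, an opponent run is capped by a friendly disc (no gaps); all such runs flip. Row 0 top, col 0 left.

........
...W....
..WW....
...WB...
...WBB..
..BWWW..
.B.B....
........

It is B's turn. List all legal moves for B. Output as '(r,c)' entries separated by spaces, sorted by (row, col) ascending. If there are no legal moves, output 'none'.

(0,2): no bracket -> illegal
(0,3): flips 5 -> legal
(0,4): no bracket -> illegal
(1,1): flips 2 -> legal
(1,2): flips 1 -> legal
(1,4): no bracket -> illegal
(2,1): no bracket -> illegal
(2,4): no bracket -> illegal
(3,1): no bracket -> illegal
(3,2): flips 1 -> legal
(4,2): flips 1 -> legal
(4,6): no bracket -> illegal
(5,6): flips 3 -> legal
(6,2): flips 1 -> legal
(6,4): flips 1 -> legal
(6,5): flips 1 -> legal
(6,6): flips 1 -> legal

Answer: (0,3) (1,1) (1,2) (3,2) (4,2) (5,6) (6,2) (6,4) (6,5) (6,6)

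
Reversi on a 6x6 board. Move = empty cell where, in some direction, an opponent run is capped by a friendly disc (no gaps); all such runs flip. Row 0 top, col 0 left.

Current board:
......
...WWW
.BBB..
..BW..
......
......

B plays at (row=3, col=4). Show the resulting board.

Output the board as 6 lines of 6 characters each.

Answer: ......
...WWW
.BBB..
..BBB.
......
......

Derivation:
Place B at (3,4); scan 8 dirs for brackets.
Dir NW: first cell 'B' (not opp) -> no flip
Dir N: first cell '.' (not opp) -> no flip
Dir NE: first cell '.' (not opp) -> no flip
Dir W: opp run (3,3) capped by B -> flip
Dir E: first cell '.' (not opp) -> no flip
Dir SW: first cell '.' (not opp) -> no flip
Dir S: first cell '.' (not opp) -> no flip
Dir SE: first cell '.' (not opp) -> no flip
All flips: (3,3)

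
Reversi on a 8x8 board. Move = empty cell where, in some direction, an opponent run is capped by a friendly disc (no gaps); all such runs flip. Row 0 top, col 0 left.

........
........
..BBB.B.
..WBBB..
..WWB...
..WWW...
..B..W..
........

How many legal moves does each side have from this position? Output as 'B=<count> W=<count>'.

Answer: B=6 W=10

Derivation:
-- B to move --
(2,1): no bracket -> illegal
(3,1): flips 1 -> legal
(4,1): flips 3 -> legal
(4,5): no bracket -> illegal
(5,1): flips 1 -> legal
(5,5): no bracket -> illegal
(5,6): no bracket -> illegal
(6,1): flips 2 -> legal
(6,3): flips 2 -> legal
(6,4): flips 1 -> legal
(6,6): no bracket -> illegal
(7,4): no bracket -> illegal
(7,5): no bracket -> illegal
(7,6): no bracket -> illegal
B mobility = 6
-- W to move --
(1,1): no bracket -> illegal
(1,2): flips 1 -> legal
(1,3): flips 2 -> legal
(1,4): flips 4 -> legal
(1,5): flips 2 -> legal
(1,6): no bracket -> illegal
(1,7): flips 3 -> legal
(2,1): no bracket -> illegal
(2,5): flips 1 -> legal
(2,7): no bracket -> illegal
(3,1): no bracket -> illegal
(3,6): flips 3 -> legal
(3,7): no bracket -> illegal
(4,5): flips 1 -> legal
(4,6): no bracket -> illegal
(5,1): no bracket -> illegal
(5,5): no bracket -> illegal
(6,1): no bracket -> illegal
(6,3): no bracket -> illegal
(7,1): flips 1 -> legal
(7,2): flips 1 -> legal
(7,3): no bracket -> illegal
W mobility = 10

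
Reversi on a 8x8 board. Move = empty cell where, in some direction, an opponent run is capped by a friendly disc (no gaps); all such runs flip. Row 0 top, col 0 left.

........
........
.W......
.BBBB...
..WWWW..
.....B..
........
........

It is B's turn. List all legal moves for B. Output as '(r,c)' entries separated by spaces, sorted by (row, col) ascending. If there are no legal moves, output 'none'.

Answer: (1,0) (1,1) (3,5) (5,1) (5,2) (5,3) (5,4) (5,6)

Derivation:
(1,0): flips 1 -> legal
(1,1): flips 1 -> legal
(1,2): no bracket -> illegal
(2,0): no bracket -> illegal
(2,2): no bracket -> illegal
(3,0): no bracket -> illegal
(3,5): flips 1 -> legal
(3,6): no bracket -> illegal
(4,1): no bracket -> illegal
(4,6): no bracket -> illegal
(5,1): flips 1 -> legal
(5,2): flips 2 -> legal
(5,3): flips 2 -> legal
(5,4): flips 2 -> legal
(5,6): flips 1 -> legal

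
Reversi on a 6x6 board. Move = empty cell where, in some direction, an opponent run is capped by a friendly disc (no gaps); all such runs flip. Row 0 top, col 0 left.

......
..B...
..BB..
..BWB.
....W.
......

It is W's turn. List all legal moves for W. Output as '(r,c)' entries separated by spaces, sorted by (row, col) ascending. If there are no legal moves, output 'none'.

Answer: (1,1) (1,3) (2,4) (3,1) (3,5)

Derivation:
(0,1): no bracket -> illegal
(0,2): no bracket -> illegal
(0,3): no bracket -> illegal
(1,1): flips 1 -> legal
(1,3): flips 1 -> legal
(1,4): no bracket -> illegal
(2,1): no bracket -> illegal
(2,4): flips 1 -> legal
(2,5): no bracket -> illegal
(3,1): flips 1 -> legal
(3,5): flips 1 -> legal
(4,1): no bracket -> illegal
(4,2): no bracket -> illegal
(4,3): no bracket -> illegal
(4,5): no bracket -> illegal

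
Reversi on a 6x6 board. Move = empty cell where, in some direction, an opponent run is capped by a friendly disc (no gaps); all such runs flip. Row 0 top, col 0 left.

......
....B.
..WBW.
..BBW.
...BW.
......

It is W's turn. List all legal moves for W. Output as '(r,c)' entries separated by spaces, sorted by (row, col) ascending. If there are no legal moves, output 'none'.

Answer: (0,4) (1,2) (3,1) (4,2) (5,2)

Derivation:
(0,3): no bracket -> illegal
(0,4): flips 1 -> legal
(0,5): no bracket -> illegal
(1,2): flips 1 -> legal
(1,3): no bracket -> illegal
(1,5): no bracket -> illegal
(2,1): no bracket -> illegal
(2,5): no bracket -> illegal
(3,1): flips 2 -> legal
(4,1): no bracket -> illegal
(4,2): flips 3 -> legal
(5,2): flips 1 -> legal
(5,3): no bracket -> illegal
(5,4): no bracket -> illegal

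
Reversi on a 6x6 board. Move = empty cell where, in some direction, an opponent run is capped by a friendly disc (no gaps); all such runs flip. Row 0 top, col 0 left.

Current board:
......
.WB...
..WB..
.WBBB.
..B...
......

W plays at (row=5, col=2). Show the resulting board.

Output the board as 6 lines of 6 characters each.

Answer: ......
.WB...
..WB..
.WWBB.
..W...
..W...

Derivation:
Place W at (5,2); scan 8 dirs for brackets.
Dir NW: first cell '.' (not opp) -> no flip
Dir N: opp run (4,2) (3,2) capped by W -> flip
Dir NE: first cell '.' (not opp) -> no flip
Dir W: first cell '.' (not opp) -> no flip
Dir E: first cell '.' (not opp) -> no flip
Dir SW: edge -> no flip
Dir S: edge -> no flip
Dir SE: edge -> no flip
All flips: (3,2) (4,2)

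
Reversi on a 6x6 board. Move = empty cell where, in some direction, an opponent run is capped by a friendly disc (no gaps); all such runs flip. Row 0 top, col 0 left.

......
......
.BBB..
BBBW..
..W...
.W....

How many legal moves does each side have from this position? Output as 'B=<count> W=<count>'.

Answer: B=5 W=4

Derivation:
-- B to move --
(2,4): no bracket -> illegal
(3,4): flips 1 -> legal
(4,0): no bracket -> illegal
(4,1): no bracket -> illegal
(4,3): flips 1 -> legal
(4,4): flips 1 -> legal
(5,0): no bracket -> illegal
(5,2): flips 1 -> legal
(5,3): flips 1 -> legal
B mobility = 5
-- W to move --
(1,0): no bracket -> illegal
(1,1): flips 1 -> legal
(1,2): flips 2 -> legal
(1,3): flips 1 -> legal
(1,4): no bracket -> illegal
(2,0): flips 1 -> legal
(2,4): no bracket -> illegal
(3,4): no bracket -> illegal
(4,0): no bracket -> illegal
(4,1): no bracket -> illegal
(4,3): no bracket -> illegal
W mobility = 4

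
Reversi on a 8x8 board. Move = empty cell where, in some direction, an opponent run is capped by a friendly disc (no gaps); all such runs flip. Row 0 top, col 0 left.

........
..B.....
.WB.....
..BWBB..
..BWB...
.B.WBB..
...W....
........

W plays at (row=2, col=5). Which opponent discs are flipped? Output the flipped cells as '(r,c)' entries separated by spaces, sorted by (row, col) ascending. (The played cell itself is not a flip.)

Dir NW: first cell '.' (not opp) -> no flip
Dir N: first cell '.' (not opp) -> no flip
Dir NE: first cell '.' (not opp) -> no flip
Dir W: first cell '.' (not opp) -> no flip
Dir E: first cell '.' (not opp) -> no flip
Dir SW: opp run (3,4) capped by W -> flip
Dir S: opp run (3,5), next='.' -> no flip
Dir SE: first cell '.' (not opp) -> no flip

Answer: (3,4)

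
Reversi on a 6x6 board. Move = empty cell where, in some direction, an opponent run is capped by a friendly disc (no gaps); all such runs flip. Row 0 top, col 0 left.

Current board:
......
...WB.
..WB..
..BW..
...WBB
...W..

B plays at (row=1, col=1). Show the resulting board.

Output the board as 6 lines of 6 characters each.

Place B at (1,1); scan 8 dirs for brackets.
Dir NW: first cell '.' (not opp) -> no flip
Dir N: first cell '.' (not opp) -> no flip
Dir NE: first cell '.' (not opp) -> no flip
Dir W: first cell '.' (not opp) -> no flip
Dir E: first cell '.' (not opp) -> no flip
Dir SW: first cell '.' (not opp) -> no flip
Dir S: first cell '.' (not opp) -> no flip
Dir SE: opp run (2,2) (3,3) capped by B -> flip
All flips: (2,2) (3,3)

Answer: ......
.B.WB.
..BB..
..BB..
...WBB
...W..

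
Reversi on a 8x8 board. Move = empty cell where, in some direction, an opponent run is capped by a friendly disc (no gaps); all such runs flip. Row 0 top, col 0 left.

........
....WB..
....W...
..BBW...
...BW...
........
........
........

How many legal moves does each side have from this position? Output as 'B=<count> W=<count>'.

-- B to move --
(0,3): no bracket -> illegal
(0,4): no bracket -> illegal
(0,5): no bracket -> illegal
(1,3): flips 1 -> legal
(2,3): no bracket -> illegal
(2,5): flips 1 -> legal
(3,5): flips 1 -> legal
(4,5): flips 1 -> legal
(5,3): no bracket -> illegal
(5,4): no bracket -> illegal
(5,5): flips 1 -> legal
B mobility = 5
-- W to move --
(0,4): no bracket -> illegal
(0,5): no bracket -> illegal
(0,6): flips 1 -> legal
(1,6): flips 1 -> legal
(2,1): no bracket -> illegal
(2,2): flips 1 -> legal
(2,3): no bracket -> illegal
(2,5): no bracket -> illegal
(2,6): no bracket -> illegal
(3,1): flips 2 -> legal
(4,1): no bracket -> illegal
(4,2): flips 2 -> legal
(5,2): flips 1 -> legal
(5,3): no bracket -> illegal
(5,4): no bracket -> illegal
W mobility = 6

Answer: B=5 W=6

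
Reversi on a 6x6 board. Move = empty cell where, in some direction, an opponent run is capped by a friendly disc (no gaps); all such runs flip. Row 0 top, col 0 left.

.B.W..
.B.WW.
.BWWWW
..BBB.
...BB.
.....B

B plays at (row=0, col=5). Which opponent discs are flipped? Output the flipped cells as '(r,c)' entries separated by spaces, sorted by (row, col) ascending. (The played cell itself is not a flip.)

Dir NW: edge -> no flip
Dir N: edge -> no flip
Dir NE: edge -> no flip
Dir W: first cell '.' (not opp) -> no flip
Dir E: edge -> no flip
Dir SW: opp run (1,4) (2,3) capped by B -> flip
Dir S: first cell '.' (not opp) -> no flip
Dir SE: edge -> no flip

Answer: (1,4) (2,3)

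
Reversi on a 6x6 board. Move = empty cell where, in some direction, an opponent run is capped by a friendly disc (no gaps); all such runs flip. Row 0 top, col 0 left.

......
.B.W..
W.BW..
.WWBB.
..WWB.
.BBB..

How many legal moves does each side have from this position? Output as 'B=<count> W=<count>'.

-- B to move --
(0,2): no bracket -> illegal
(0,3): flips 2 -> legal
(0,4): flips 1 -> legal
(1,0): no bracket -> illegal
(1,2): flips 1 -> legal
(1,4): no bracket -> illegal
(2,1): no bracket -> illegal
(2,4): flips 1 -> legal
(3,0): flips 2 -> legal
(4,0): flips 1 -> legal
(4,1): flips 2 -> legal
(5,4): no bracket -> illegal
B mobility = 7
-- W to move --
(0,0): no bracket -> illegal
(0,1): no bracket -> illegal
(0,2): flips 1 -> legal
(1,0): no bracket -> illegal
(1,2): flips 1 -> legal
(2,1): flips 1 -> legal
(2,4): flips 1 -> legal
(2,5): flips 1 -> legal
(3,5): flips 2 -> legal
(4,0): no bracket -> illegal
(4,1): no bracket -> illegal
(4,5): flips 2 -> legal
(5,0): no bracket -> illegal
(5,4): no bracket -> illegal
(5,5): no bracket -> illegal
W mobility = 7

Answer: B=7 W=7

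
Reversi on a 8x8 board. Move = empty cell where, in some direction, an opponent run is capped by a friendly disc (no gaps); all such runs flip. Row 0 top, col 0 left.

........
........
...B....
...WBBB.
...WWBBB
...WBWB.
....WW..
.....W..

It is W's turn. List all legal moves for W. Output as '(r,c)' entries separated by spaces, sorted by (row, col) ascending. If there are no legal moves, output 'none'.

Answer: (1,3) (2,4) (2,5) (2,6) (3,7) (5,7)

Derivation:
(1,2): no bracket -> illegal
(1,3): flips 1 -> legal
(1,4): no bracket -> illegal
(2,2): no bracket -> illegal
(2,4): flips 1 -> legal
(2,5): flips 3 -> legal
(2,6): flips 1 -> legal
(2,7): no bracket -> illegal
(3,2): no bracket -> illegal
(3,7): flips 4 -> legal
(5,7): flips 1 -> legal
(6,3): no bracket -> illegal
(6,6): no bracket -> illegal
(6,7): no bracket -> illegal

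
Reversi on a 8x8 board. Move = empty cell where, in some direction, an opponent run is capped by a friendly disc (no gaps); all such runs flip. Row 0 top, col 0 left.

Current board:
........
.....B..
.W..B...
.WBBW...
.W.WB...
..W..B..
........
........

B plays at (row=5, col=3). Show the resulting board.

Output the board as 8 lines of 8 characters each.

Place B at (5,3); scan 8 dirs for brackets.
Dir NW: first cell '.' (not opp) -> no flip
Dir N: opp run (4,3) capped by B -> flip
Dir NE: first cell 'B' (not opp) -> no flip
Dir W: opp run (5,2), next='.' -> no flip
Dir E: first cell '.' (not opp) -> no flip
Dir SW: first cell '.' (not opp) -> no flip
Dir S: first cell '.' (not opp) -> no flip
Dir SE: first cell '.' (not opp) -> no flip
All flips: (4,3)

Answer: ........
.....B..
.W..B...
.WBBW...
.W.BB...
..WB.B..
........
........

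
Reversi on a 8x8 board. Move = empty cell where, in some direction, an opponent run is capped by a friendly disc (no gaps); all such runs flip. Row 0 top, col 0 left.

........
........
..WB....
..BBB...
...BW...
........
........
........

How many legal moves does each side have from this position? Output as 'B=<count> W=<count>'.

Answer: B=6 W=2

Derivation:
-- B to move --
(1,1): flips 1 -> legal
(1,2): flips 1 -> legal
(1,3): no bracket -> illegal
(2,1): flips 1 -> legal
(3,1): no bracket -> illegal
(3,5): no bracket -> illegal
(4,5): flips 1 -> legal
(5,3): no bracket -> illegal
(5,4): flips 1 -> legal
(5,5): flips 1 -> legal
B mobility = 6
-- W to move --
(1,2): no bracket -> illegal
(1,3): no bracket -> illegal
(1,4): no bracket -> illegal
(2,1): no bracket -> illegal
(2,4): flips 2 -> legal
(2,5): no bracket -> illegal
(3,1): no bracket -> illegal
(3,5): no bracket -> illegal
(4,1): no bracket -> illegal
(4,2): flips 2 -> legal
(4,5): no bracket -> illegal
(5,2): no bracket -> illegal
(5,3): no bracket -> illegal
(5,4): no bracket -> illegal
W mobility = 2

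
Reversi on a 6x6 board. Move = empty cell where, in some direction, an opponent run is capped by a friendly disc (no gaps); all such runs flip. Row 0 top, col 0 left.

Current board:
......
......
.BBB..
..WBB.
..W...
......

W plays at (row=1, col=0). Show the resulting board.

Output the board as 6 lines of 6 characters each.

Place W at (1,0); scan 8 dirs for brackets.
Dir NW: edge -> no flip
Dir N: first cell '.' (not opp) -> no flip
Dir NE: first cell '.' (not opp) -> no flip
Dir W: edge -> no flip
Dir E: first cell '.' (not opp) -> no flip
Dir SW: edge -> no flip
Dir S: first cell '.' (not opp) -> no flip
Dir SE: opp run (2,1) capped by W -> flip
All flips: (2,1)

Answer: ......
W.....
.WBB..
..WBB.
..W...
......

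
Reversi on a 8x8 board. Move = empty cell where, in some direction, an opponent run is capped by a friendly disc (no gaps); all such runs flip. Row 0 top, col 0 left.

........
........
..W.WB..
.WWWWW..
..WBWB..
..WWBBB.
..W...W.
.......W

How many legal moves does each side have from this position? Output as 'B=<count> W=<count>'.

-- B to move --
(1,1): flips 3 -> legal
(1,2): no bracket -> illegal
(1,3): no bracket -> illegal
(1,4): flips 3 -> legal
(1,5): no bracket -> illegal
(2,0): no bracket -> illegal
(2,1): flips 1 -> legal
(2,3): flips 3 -> legal
(2,6): no bracket -> illegal
(3,0): no bracket -> illegal
(3,6): no bracket -> illegal
(4,0): no bracket -> illegal
(4,1): flips 1 -> legal
(4,6): no bracket -> illegal
(5,1): flips 2 -> legal
(5,7): no bracket -> illegal
(6,1): flips 1 -> legal
(6,3): flips 1 -> legal
(6,4): no bracket -> illegal
(6,5): no bracket -> illegal
(6,7): no bracket -> illegal
(7,1): no bracket -> illegal
(7,2): no bracket -> illegal
(7,3): no bracket -> illegal
(7,5): no bracket -> illegal
(7,6): flips 1 -> legal
B mobility = 9
-- W to move --
(1,4): no bracket -> illegal
(1,5): flips 1 -> legal
(1,6): flips 1 -> legal
(2,6): flips 1 -> legal
(3,6): no bracket -> illegal
(4,6): flips 2 -> legal
(4,7): no bracket -> illegal
(5,7): flips 3 -> legal
(6,3): no bracket -> illegal
(6,4): flips 1 -> legal
(6,5): flips 4 -> legal
(6,7): flips 2 -> legal
W mobility = 8

Answer: B=9 W=8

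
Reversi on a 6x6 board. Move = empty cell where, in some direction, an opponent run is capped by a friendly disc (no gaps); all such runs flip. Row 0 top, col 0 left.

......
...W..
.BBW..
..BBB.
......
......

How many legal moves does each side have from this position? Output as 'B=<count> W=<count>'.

-- B to move --
(0,2): no bracket -> illegal
(0,3): flips 2 -> legal
(0,4): flips 1 -> legal
(1,2): flips 1 -> legal
(1,4): flips 1 -> legal
(2,4): flips 1 -> legal
B mobility = 5
-- W to move --
(1,0): no bracket -> illegal
(1,1): no bracket -> illegal
(1,2): no bracket -> illegal
(2,0): flips 2 -> legal
(2,4): no bracket -> illegal
(2,5): no bracket -> illegal
(3,0): no bracket -> illegal
(3,1): flips 1 -> legal
(3,5): no bracket -> illegal
(4,1): flips 1 -> legal
(4,2): no bracket -> illegal
(4,3): flips 1 -> legal
(4,4): no bracket -> illegal
(4,5): flips 1 -> legal
W mobility = 5

Answer: B=5 W=5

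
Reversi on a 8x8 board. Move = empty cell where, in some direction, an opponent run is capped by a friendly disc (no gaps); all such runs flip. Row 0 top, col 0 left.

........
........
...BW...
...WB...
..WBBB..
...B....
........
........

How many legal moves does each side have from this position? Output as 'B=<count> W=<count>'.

Answer: B=6 W=8

Derivation:
-- B to move --
(1,3): no bracket -> illegal
(1,4): flips 1 -> legal
(1,5): no bracket -> illegal
(2,2): flips 1 -> legal
(2,5): flips 1 -> legal
(3,1): flips 1 -> legal
(3,2): flips 1 -> legal
(3,5): no bracket -> illegal
(4,1): flips 1 -> legal
(5,1): no bracket -> illegal
(5,2): no bracket -> illegal
B mobility = 6
-- W to move --
(1,2): no bracket -> illegal
(1,3): flips 1 -> legal
(1,4): no bracket -> illegal
(2,2): flips 1 -> legal
(2,5): no bracket -> illegal
(3,2): no bracket -> illegal
(3,5): flips 1 -> legal
(3,6): no bracket -> illegal
(4,6): flips 3 -> legal
(5,2): no bracket -> illegal
(5,4): flips 2 -> legal
(5,5): flips 1 -> legal
(5,6): no bracket -> illegal
(6,2): no bracket -> illegal
(6,3): flips 2 -> legal
(6,4): flips 1 -> legal
W mobility = 8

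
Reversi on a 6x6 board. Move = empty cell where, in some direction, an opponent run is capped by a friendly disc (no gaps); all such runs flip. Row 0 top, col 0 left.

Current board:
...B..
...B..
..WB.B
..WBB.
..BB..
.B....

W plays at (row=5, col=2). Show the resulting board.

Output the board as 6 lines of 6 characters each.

Place W at (5,2); scan 8 dirs for brackets.
Dir NW: first cell '.' (not opp) -> no flip
Dir N: opp run (4,2) capped by W -> flip
Dir NE: opp run (4,3) (3,4) (2,5), next=edge -> no flip
Dir W: opp run (5,1), next='.' -> no flip
Dir E: first cell '.' (not opp) -> no flip
Dir SW: edge -> no flip
Dir S: edge -> no flip
Dir SE: edge -> no flip
All flips: (4,2)

Answer: ...B..
...B..
..WB.B
..WBB.
..WB..
.BW...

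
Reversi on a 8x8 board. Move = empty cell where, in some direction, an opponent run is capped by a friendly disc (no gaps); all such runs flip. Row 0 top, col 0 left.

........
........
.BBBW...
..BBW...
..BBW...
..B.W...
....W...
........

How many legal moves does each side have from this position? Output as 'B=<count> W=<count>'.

-- B to move --
(1,3): no bracket -> illegal
(1,4): no bracket -> illegal
(1,5): flips 1 -> legal
(2,5): flips 2 -> legal
(3,5): flips 1 -> legal
(4,5): flips 2 -> legal
(5,3): no bracket -> illegal
(5,5): flips 1 -> legal
(6,3): no bracket -> illegal
(6,5): flips 1 -> legal
(7,3): no bracket -> illegal
(7,4): no bracket -> illegal
(7,5): no bracket -> illegal
B mobility = 6
-- W to move --
(1,0): flips 3 -> legal
(1,1): flips 2 -> legal
(1,2): flips 1 -> legal
(1,3): no bracket -> illegal
(1,4): no bracket -> illegal
(2,0): flips 3 -> legal
(3,0): no bracket -> illegal
(3,1): flips 2 -> legal
(4,1): flips 2 -> legal
(5,1): flips 2 -> legal
(5,3): no bracket -> illegal
(6,1): flips 2 -> legal
(6,2): no bracket -> illegal
(6,3): no bracket -> illegal
W mobility = 8

Answer: B=6 W=8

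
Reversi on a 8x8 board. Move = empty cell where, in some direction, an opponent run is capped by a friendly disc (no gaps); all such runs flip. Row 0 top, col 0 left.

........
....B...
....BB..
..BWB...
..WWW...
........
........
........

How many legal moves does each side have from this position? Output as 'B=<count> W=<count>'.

Answer: B=3 W=7

Derivation:
-- B to move --
(2,2): no bracket -> illegal
(2,3): no bracket -> illegal
(3,1): no bracket -> illegal
(3,5): no bracket -> illegal
(4,1): no bracket -> illegal
(4,5): no bracket -> illegal
(5,1): flips 2 -> legal
(5,2): flips 2 -> legal
(5,3): no bracket -> illegal
(5,4): flips 2 -> legal
(5,5): no bracket -> illegal
B mobility = 3
-- W to move --
(0,3): no bracket -> illegal
(0,4): flips 3 -> legal
(0,5): no bracket -> illegal
(1,3): no bracket -> illegal
(1,5): flips 1 -> legal
(1,6): flips 2 -> legal
(2,1): flips 1 -> legal
(2,2): flips 1 -> legal
(2,3): no bracket -> illegal
(2,6): no bracket -> illegal
(3,1): flips 1 -> legal
(3,5): flips 1 -> legal
(3,6): no bracket -> illegal
(4,1): no bracket -> illegal
(4,5): no bracket -> illegal
W mobility = 7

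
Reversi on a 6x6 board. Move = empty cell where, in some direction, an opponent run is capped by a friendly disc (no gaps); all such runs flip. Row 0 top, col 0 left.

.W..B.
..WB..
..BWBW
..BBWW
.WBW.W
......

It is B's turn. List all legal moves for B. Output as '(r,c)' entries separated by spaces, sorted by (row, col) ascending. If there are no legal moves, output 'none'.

Answer: (0,2) (1,1) (1,4) (4,0) (4,4) (5,0) (5,3) (5,4)

Derivation:
(0,0): no bracket -> illegal
(0,2): flips 1 -> legal
(0,3): no bracket -> illegal
(1,0): no bracket -> illegal
(1,1): flips 1 -> legal
(1,4): flips 1 -> legal
(1,5): no bracket -> illegal
(2,1): no bracket -> illegal
(3,0): no bracket -> illegal
(3,1): no bracket -> illegal
(4,0): flips 1 -> legal
(4,4): flips 2 -> legal
(5,0): flips 1 -> legal
(5,1): no bracket -> illegal
(5,2): no bracket -> illegal
(5,3): flips 1 -> legal
(5,4): flips 1 -> legal
(5,5): no bracket -> illegal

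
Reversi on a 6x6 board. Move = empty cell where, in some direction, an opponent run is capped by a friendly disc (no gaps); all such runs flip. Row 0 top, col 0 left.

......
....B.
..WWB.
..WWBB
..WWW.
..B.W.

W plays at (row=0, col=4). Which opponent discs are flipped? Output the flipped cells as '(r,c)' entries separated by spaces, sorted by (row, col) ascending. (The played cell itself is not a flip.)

Answer: (1,4) (2,4) (3,4)

Derivation:
Dir NW: edge -> no flip
Dir N: edge -> no flip
Dir NE: edge -> no flip
Dir W: first cell '.' (not opp) -> no flip
Dir E: first cell '.' (not opp) -> no flip
Dir SW: first cell '.' (not opp) -> no flip
Dir S: opp run (1,4) (2,4) (3,4) capped by W -> flip
Dir SE: first cell '.' (not opp) -> no flip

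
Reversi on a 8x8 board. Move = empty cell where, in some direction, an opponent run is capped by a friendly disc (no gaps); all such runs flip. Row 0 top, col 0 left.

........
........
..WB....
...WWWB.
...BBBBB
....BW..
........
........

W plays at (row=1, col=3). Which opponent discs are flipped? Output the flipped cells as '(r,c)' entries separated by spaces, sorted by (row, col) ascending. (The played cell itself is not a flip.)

Dir NW: first cell '.' (not opp) -> no flip
Dir N: first cell '.' (not opp) -> no flip
Dir NE: first cell '.' (not opp) -> no flip
Dir W: first cell '.' (not opp) -> no flip
Dir E: first cell '.' (not opp) -> no flip
Dir SW: first cell 'W' (not opp) -> no flip
Dir S: opp run (2,3) capped by W -> flip
Dir SE: first cell '.' (not opp) -> no flip

Answer: (2,3)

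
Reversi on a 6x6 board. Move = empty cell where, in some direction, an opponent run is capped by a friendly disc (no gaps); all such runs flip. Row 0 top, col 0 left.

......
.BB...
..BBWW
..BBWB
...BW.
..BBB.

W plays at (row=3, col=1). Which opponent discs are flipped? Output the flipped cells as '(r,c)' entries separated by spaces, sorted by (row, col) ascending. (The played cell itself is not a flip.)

Answer: (3,2) (3,3)

Derivation:
Dir NW: first cell '.' (not opp) -> no flip
Dir N: first cell '.' (not opp) -> no flip
Dir NE: opp run (2,2), next='.' -> no flip
Dir W: first cell '.' (not opp) -> no flip
Dir E: opp run (3,2) (3,3) capped by W -> flip
Dir SW: first cell '.' (not opp) -> no flip
Dir S: first cell '.' (not opp) -> no flip
Dir SE: first cell '.' (not opp) -> no flip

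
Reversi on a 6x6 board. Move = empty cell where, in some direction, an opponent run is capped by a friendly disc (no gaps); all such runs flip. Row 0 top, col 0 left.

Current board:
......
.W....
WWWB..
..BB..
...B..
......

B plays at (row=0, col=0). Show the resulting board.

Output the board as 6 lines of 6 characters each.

Answer: B.....
.B....
WWBB..
..BB..
...B..
......

Derivation:
Place B at (0,0); scan 8 dirs for brackets.
Dir NW: edge -> no flip
Dir N: edge -> no flip
Dir NE: edge -> no flip
Dir W: edge -> no flip
Dir E: first cell '.' (not opp) -> no flip
Dir SW: edge -> no flip
Dir S: first cell '.' (not opp) -> no flip
Dir SE: opp run (1,1) (2,2) capped by B -> flip
All flips: (1,1) (2,2)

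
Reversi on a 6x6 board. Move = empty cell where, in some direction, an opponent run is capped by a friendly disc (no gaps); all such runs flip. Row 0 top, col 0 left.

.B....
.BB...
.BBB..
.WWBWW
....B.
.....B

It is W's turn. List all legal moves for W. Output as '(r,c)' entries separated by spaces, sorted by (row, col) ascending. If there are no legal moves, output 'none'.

Answer: (0,2) (1,0) (1,3) (1,4) (5,3) (5,4)

Derivation:
(0,0): no bracket -> illegal
(0,2): flips 2 -> legal
(0,3): no bracket -> illegal
(1,0): flips 1 -> legal
(1,3): flips 1 -> legal
(1,4): flips 1 -> legal
(2,0): no bracket -> illegal
(2,4): no bracket -> illegal
(3,0): no bracket -> illegal
(4,2): no bracket -> illegal
(4,3): no bracket -> illegal
(4,5): no bracket -> illegal
(5,3): flips 1 -> legal
(5,4): flips 1 -> legal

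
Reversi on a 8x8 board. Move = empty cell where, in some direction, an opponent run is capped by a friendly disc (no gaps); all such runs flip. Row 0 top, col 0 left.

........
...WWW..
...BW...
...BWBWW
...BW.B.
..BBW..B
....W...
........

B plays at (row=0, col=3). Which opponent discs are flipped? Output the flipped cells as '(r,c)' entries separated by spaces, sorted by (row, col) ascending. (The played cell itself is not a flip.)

Answer: (1,3)

Derivation:
Dir NW: edge -> no flip
Dir N: edge -> no flip
Dir NE: edge -> no flip
Dir W: first cell '.' (not opp) -> no flip
Dir E: first cell '.' (not opp) -> no flip
Dir SW: first cell '.' (not opp) -> no flip
Dir S: opp run (1,3) capped by B -> flip
Dir SE: opp run (1,4), next='.' -> no flip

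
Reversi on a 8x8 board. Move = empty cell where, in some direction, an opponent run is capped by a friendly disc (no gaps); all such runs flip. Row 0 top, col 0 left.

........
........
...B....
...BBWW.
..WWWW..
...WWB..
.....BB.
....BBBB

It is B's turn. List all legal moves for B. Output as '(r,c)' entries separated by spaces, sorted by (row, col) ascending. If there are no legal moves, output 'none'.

Answer: (2,5) (3,2) (3,7) (5,1) (5,2) (5,6) (6,3) (6,4)

Derivation:
(2,4): no bracket -> illegal
(2,5): flips 2 -> legal
(2,6): no bracket -> illegal
(2,7): no bracket -> illegal
(3,1): no bracket -> illegal
(3,2): flips 2 -> legal
(3,7): flips 2 -> legal
(4,1): no bracket -> illegal
(4,6): no bracket -> illegal
(4,7): no bracket -> illegal
(5,1): flips 1 -> legal
(5,2): flips 3 -> legal
(5,6): flips 1 -> legal
(6,2): no bracket -> illegal
(6,3): flips 2 -> legal
(6,4): flips 2 -> legal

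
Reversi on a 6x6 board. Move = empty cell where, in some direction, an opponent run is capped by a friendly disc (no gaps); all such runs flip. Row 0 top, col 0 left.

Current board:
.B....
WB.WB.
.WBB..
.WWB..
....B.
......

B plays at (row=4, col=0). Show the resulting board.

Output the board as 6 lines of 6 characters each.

Place B at (4,0); scan 8 dirs for brackets.
Dir NW: edge -> no flip
Dir N: first cell '.' (not opp) -> no flip
Dir NE: opp run (3,1) capped by B -> flip
Dir W: edge -> no flip
Dir E: first cell '.' (not opp) -> no flip
Dir SW: edge -> no flip
Dir S: first cell '.' (not opp) -> no flip
Dir SE: first cell '.' (not opp) -> no flip
All flips: (3,1)

Answer: .B....
WB.WB.
.WBB..
.BWB..
B...B.
......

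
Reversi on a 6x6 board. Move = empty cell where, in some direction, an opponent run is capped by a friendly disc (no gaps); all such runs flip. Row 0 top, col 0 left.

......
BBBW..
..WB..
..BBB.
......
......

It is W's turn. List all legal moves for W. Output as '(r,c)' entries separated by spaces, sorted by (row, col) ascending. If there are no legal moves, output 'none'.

Answer: (0,0) (0,2) (2,4) (4,2) (4,3) (4,4)

Derivation:
(0,0): flips 1 -> legal
(0,1): no bracket -> illegal
(0,2): flips 1 -> legal
(0,3): no bracket -> illegal
(1,4): no bracket -> illegal
(2,0): no bracket -> illegal
(2,1): no bracket -> illegal
(2,4): flips 1 -> legal
(2,5): no bracket -> illegal
(3,1): no bracket -> illegal
(3,5): no bracket -> illegal
(4,1): no bracket -> illegal
(4,2): flips 1 -> legal
(4,3): flips 2 -> legal
(4,4): flips 1 -> legal
(4,5): no bracket -> illegal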